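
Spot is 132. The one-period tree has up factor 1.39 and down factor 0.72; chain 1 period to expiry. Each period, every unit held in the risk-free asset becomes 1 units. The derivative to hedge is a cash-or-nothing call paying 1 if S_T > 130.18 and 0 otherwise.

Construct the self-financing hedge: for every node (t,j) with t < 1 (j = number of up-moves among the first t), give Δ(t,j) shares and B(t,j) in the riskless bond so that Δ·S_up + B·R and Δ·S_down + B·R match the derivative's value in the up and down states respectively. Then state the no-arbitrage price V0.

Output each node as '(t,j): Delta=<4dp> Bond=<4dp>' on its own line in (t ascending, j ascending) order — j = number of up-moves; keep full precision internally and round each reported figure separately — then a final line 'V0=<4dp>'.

No-arbitrage ⇒ martingale measure with p* = (R−d)/(u−d) = 0.4179.
Terminal values V(1,·): V(1,0)=0.0000, V(1,1)=1.0000
  t=0,j=0: stock 132.0000 → up 183.4800 (V=1.0000), down 95.0400 (V=0.0000). Price 0.4179; hedge Δ=0.0113, bond B=-1.0746.
Each (Δ,B) replicates both successor values, so the strategy is self-financing and V0 is arbitrage-free.

(0,0): Delta=0.0113 Bond=-1.0746
V0=0.4179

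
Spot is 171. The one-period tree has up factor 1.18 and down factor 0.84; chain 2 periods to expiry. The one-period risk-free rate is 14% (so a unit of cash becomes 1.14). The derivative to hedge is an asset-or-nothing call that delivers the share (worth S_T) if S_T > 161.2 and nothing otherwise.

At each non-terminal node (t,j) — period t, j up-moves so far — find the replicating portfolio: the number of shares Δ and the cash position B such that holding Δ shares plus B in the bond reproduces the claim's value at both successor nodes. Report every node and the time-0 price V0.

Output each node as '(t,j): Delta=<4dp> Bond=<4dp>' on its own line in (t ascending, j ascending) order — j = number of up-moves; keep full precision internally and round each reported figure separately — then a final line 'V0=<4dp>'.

No-arbitrage ⇒ martingale measure with p* = (R−d)/(u−d) = 0.8824.
Terminal values V(2,·): V(2,0)=0.0000, V(2,1)=169.4952, V(2,2)=238.1004
Node (1,0) S=143.6400: V=(p*·169.4952+(1−p*)·0.0000)/1.14=131.1882; Δ=(169.4952−0.0000)/(169.4952−120.6576)=3.4706; B=V−Δ·S=-367.3271
Node (1,1) S=201.7800: V=(p*·238.1004+(1−p*)·169.4952)/1.14=201.7800; Δ=(238.1004−169.4952)/(238.1004−169.4952)=1.0000; B=V−Δ·S=0.0000
Node (0,0) S=171.0000: V=(p*·201.7800+(1−p*)·131.1882)/1.14=169.7150; Δ=(201.7800−131.1882)/(201.7800−143.6400)=1.2142; B=V−Δ·S=-37.9078
Root portfolio cost Δ·171+B reproduces V0=169.7150.

(0,0): Delta=1.2142 Bond=-37.9078
(1,0): Delta=3.4706 Bond=-367.3271
(1,1): Delta=1.0000 Bond=0.0000
V0=169.7150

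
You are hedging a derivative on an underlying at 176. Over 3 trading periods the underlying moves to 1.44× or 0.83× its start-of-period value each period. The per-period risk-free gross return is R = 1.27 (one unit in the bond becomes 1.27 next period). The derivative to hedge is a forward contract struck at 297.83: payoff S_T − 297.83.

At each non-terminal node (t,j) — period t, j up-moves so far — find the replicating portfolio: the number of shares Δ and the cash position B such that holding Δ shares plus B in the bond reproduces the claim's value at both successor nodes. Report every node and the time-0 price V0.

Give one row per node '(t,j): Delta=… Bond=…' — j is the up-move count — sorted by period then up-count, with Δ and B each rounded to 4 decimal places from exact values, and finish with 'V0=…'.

(0,0): Delta=1.0000 Bond=-145.3976
(1,0): Delta=1.0000 Bond=-184.6550
(1,1): Delta=1.0000 Bond=-184.6550
(2,0): Delta=1.0000 Bond=-234.5118
(2,1): Delta=1.0000 Bond=-234.5118
(2,2): Delta=1.0000 Bond=-234.5118
V0=30.6024

No-arbitrage ⇒ martingale measure with p* = (R−d)/(u−d) = 0.7213.
Terminal payoffs: V(3,0)=-197.1955, V(3,1)=-123.2352, V(3,2)=5.0815, V(3,3)=227.7032
(2,0): S=121.2464. Δ = (V_up−V_dn)/(S_up−S_dn) = (-123.2352−-197.1955)/(174.5948−100.6345) = 1.0000. V = [p*·-123.2352 + (1−p*)·-197.1955]/1.27 = -113.2654. B = V − Δ·S = -234.5118.
(2,1): S=210.3552. Δ = (V_up−V_dn)/(S_up−S_dn) = (5.0815−-123.2352)/(302.9115−174.5948) = 1.0000. V = [p*·5.0815 + (1−p*)·-123.2352]/1.27 = -24.1566. B = V − Δ·S = -234.5118.
(2,2): S=364.9536. Δ = (V_up−V_dn)/(S_up−S_dn) = (227.7032−5.0815)/(525.5332−302.9115) = 1.0000. V = [p*·227.7032 + (1−p*)·5.0815]/1.27 = 130.4418. B = V − Δ·S = -234.5118.
(1,0): S=146.0800. Δ = (V_up−V_dn)/(S_up−S_dn) = (-24.1566−-113.2654)/(210.3552−121.2464) = 1.0000. V = [p*·-24.1566 + (1−p*)·-113.2654]/1.27 = -38.5750. B = V − Δ·S = -184.6550.
(1,1): S=253.4400. Δ = (V_up−V_dn)/(S_up−S_dn) = (130.4418−-24.1566)/(364.9536−210.3552) = 1.0000. V = [p*·130.4418 + (1−p*)·-24.1566]/1.27 = 68.7850. B = V − Δ·S = -184.6550.
(0,0): S=176.0000. Δ = (V_up−V_dn)/(S_up−S_dn) = (68.7850−-38.5750)/(253.4400−146.0800) = 1.0000. V = [p*·68.7850 + (1−p*)·-38.5750]/1.27 = 30.6024. B = V − Δ·S = -145.3976.
The time-0 hedge costs 30.6024, which is the no-arbitrage price.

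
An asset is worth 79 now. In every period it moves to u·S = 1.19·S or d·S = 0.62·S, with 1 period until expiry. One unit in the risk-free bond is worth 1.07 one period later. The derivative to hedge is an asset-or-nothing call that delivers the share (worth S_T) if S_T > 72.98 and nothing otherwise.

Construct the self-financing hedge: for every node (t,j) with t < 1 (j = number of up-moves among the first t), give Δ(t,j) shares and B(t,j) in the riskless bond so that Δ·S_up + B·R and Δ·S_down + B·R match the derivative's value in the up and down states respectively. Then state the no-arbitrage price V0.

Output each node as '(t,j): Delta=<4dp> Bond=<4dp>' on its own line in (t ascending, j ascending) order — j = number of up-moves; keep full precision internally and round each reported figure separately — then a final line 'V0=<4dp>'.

(0,0): Delta=2.0877 Bond=-95.5668
V0=69.3630

No-arbitrage ⇒ martingale measure with p* = (R−d)/(u−d) = 0.7895.
At expiry t=1: V(1,0)=0.0000, V(1,1)=94.0100
  t=0,j=0: stock 79.0000 → up 94.0100 (V=94.0100), down 48.9800 (V=0.0000). Price 69.3630; hedge Δ=2.0877, bond B=-95.5668.
Each (Δ,B) replicates both successor values, so the strategy is self-financing and V0 is arbitrage-free.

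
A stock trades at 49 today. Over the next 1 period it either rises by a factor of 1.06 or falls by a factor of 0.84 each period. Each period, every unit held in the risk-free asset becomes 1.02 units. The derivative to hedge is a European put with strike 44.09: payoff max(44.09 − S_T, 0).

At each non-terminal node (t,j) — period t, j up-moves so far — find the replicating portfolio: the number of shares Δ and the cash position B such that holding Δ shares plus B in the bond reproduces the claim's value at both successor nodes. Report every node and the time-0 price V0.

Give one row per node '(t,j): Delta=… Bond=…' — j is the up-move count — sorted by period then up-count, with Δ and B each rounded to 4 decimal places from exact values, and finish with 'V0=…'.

(0,0): Delta=-0.2718 Bond=13.8405
V0=0.5223

Since d<R<u, set p* = (R−d)/(u−d) = 0.8182; price each node as the discounted p*-expectation of its children.
Payoff layer (t=1): V(1,0)=2.9300, V(1,1)=0.0000
Node (0,0) S=49.0000: V=(p*·0.0000+(1−p*)·2.9300)/1.02=0.5223; Δ=(0.0000−2.9300)/(51.9400−41.1600)=-0.2718; B=V−Δ·S=13.8405
Each (Δ,B) replicates both successor values, so the strategy is self-financing and V0 is arbitrage-free.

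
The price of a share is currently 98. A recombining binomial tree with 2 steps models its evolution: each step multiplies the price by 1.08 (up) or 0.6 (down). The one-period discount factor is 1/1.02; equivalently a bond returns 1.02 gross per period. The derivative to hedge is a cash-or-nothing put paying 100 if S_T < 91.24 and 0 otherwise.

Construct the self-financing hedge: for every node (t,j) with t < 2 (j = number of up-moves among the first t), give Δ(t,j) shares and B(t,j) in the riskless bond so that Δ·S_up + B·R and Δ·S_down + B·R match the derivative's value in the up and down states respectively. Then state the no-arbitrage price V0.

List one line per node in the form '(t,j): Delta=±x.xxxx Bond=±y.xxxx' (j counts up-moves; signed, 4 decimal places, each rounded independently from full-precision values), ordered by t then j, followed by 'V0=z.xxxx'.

Since d<R<u, set p* = (R−d)/(u−d) = 0.8750; price each node as the discounted p*-expectation of its children.
Payoff layer (t=2): V(2,0)=100.0000, V(2,1)=100.0000, V(2,2)=0.0000
  t=1,j=0: stock 58.8000 → up 63.5040 (V=100.0000), down 35.2800 (V=100.0000). Price 98.0392; hedge Δ=0.0000, bond B=98.0392.
  t=1,j=1: stock 105.8400 → up 114.3072 (V=0.0000), down 63.5040 (V=100.0000). Price 12.2549; hedge Δ=-1.9684, bond B=220.5882.
  t=0,j=0: stock 98.0000 → up 105.8400 (V=12.2549), down 58.8000 (V=98.0392). Price 22.5274; hedge Δ=-1.8236, bond B=201.2447.
Self-financing check: at every node Δ·S+B equals the discounted successor values.

(0,0): Delta=-1.8236 Bond=201.2447
(1,0): Delta=0.0000 Bond=98.0392
(1,1): Delta=-1.9684 Bond=220.5882
V0=22.5274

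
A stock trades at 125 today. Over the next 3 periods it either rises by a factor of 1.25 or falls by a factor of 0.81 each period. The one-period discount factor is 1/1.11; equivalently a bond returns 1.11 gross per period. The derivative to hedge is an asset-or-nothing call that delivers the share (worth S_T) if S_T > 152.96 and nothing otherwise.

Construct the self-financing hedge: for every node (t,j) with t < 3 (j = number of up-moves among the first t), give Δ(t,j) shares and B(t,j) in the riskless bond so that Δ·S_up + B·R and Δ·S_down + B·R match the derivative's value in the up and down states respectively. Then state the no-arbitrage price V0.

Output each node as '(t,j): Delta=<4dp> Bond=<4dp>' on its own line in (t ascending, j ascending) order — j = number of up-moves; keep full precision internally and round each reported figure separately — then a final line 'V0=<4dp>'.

Under the risk-neutral measure, an up-move has probability p* = (R−d)/(u−d) = 0.6818 and values discount at R = 1.11.
At expiry t=3: V(3,0)=0.0000, V(3,1)=0.0000, V(3,2)=158.2031, V(3,3)=244.1406
  t=2,j=0: stock 82.0125 → up 102.5156 (V=0.0000), down 66.4301 (V=0.0000). Price 0.0000; hedge Δ=0.0000, bond B=0.0000.
  t=2,j=1: stock 126.5625 → up 158.2031 (V=158.2031), down 102.5156 (V=0.0000). Price 97.1764; hedge Δ=2.8409, bond B=-262.3762.
  t=2,j=2: stock 195.3125 → up 244.1406 (V=244.1406), down 158.2031 (V=158.2031). Price 195.3125; hedge Δ=1.0000, bond B=0.0000.
  t=1,j=0: stock 101.2500 → up 126.5625 (V=97.1764), down 82.0125 (V=0.0000). Price 59.6906; hedge Δ=2.1813, bond B=-161.1647.
  t=1,j=1: stock 156.2500 → up 195.3125 (V=195.3125), down 126.5625 (V=97.1764). Price 147.8265; hedge Δ=1.4274, bond B=-75.2102.
  t=0,j=0: stock 125.0000 → up 156.2500 (V=147.8265), down 101.2500 (V=59.6906). Price 107.9128; hedge Δ=1.6025, bond B=-92.3958.
The time-0 hedge costs 107.9128, which is the no-arbitrage price.

(0,0): Delta=1.6025 Bond=-92.3958
(1,0): Delta=2.1813 Bond=-161.1647
(1,1): Delta=1.4274 Bond=-75.2102
(2,0): Delta=0.0000 Bond=0.0000
(2,1): Delta=2.8409 Bond=-262.3762
(2,2): Delta=1.0000 Bond=0.0000
V0=107.9128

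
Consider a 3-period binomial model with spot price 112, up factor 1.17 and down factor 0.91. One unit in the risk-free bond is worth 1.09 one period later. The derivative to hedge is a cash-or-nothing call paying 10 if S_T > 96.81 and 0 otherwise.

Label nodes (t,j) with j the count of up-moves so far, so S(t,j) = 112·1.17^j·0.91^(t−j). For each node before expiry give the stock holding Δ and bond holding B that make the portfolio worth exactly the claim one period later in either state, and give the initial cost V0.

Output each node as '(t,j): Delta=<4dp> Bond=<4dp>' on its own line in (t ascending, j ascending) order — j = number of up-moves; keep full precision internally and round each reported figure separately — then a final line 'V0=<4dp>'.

(0,0): Delta=0.0274 Bond=4.4321
(1,0): Delta=0.1065 Bond=-3.2372
(1,1): Delta=0.0000 Bond=8.4168
(2,0): Delta=0.4147 Bond=-32.1101
(2,1): Delta=0.0000 Bond=9.1743
(2,2): Delta=0.0000 Bond=9.1743
V0=7.4969

Since d<R<u, set p* = (R−d)/(u−d) = 0.6923; price each node as the discounted p*-expectation of its children.
Terminal payoffs: V(3,0)=0.0000, V(3,1)=10.0000, V(3,2)=10.0000, V(3,3)=10.0000
  t=2,j=0: stock 92.7472 → up 108.5142 (V=10.0000), down 84.4000 (V=0.0000). Price 6.3514; hedge Δ=0.4147, bond B=-32.1101.
  t=2,j=1: stock 119.2464 → up 139.5183 (V=10.0000), down 108.5142 (V=10.0000). Price 9.1743; hedge Δ=0.0000, bond B=9.1743.
  t=2,j=2: stock 153.3168 → up 179.3807 (V=10.0000), down 139.5183 (V=10.0000). Price 9.1743; hedge Δ=0.0000, bond B=9.1743.
  t=1,j=0: stock 101.9200 → up 119.2464 (V=9.1743), down 92.7472 (V=6.3514). Price 7.6199; hedge Δ=0.1065, bond B=-3.2372.
  t=1,j=1: stock 131.0400 → up 153.3168 (V=9.1743), down 119.2464 (V=9.1743). Price 8.4168; hedge Δ=0.0000, bond B=8.4168.
  t=0,j=0: stock 112.0000 → up 131.0400 (V=8.4168), down 101.9200 (V=7.6199). Price 7.4969; hedge Δ=0.0274, bond B=4.4321.
Each (Δ,B) replicates both successor values, so the strategy is self-financing and V0 is arbitrage-free.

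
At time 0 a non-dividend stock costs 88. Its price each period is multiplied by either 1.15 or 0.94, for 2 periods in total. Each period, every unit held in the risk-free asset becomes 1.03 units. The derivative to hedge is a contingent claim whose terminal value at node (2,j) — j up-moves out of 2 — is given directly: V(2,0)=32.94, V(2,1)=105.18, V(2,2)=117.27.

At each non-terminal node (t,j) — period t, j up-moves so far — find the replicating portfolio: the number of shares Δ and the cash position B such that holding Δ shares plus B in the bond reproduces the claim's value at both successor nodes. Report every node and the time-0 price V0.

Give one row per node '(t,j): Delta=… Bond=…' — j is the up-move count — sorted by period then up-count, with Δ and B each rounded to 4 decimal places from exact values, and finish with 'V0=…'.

(0,0): Delta=2.4409 Bond=-135.8000
(1,0): Delta=4.1586 Bond=-281.9612
(1,1): Delta=0.5689 Bond=49.5756
V0=79.0009

Risk-neutral probability p* = (R−d)/(u−d) = (1.03−0.94)/(1.15−0.94) = 0.4286.
Terminal values V(2,·): V(2,0)=32.9400, V(2,1)=105.1800, V(2,2)=117.2700
(1,0): S=82.7200. Δ = (V_up−V_dn)/(S_up−S_dn) = (105.1800−32.9400)/(95.1280−77.7568) = 4.1586. V = [p*·105.1800 + (1−p*)·32.9400]/1.03 = 62.0388. B = V − Δ·S = -281.9612.
(1,1): S=101.2000. Δ = (V_up−V_dn)/(S_up−S_dn) = (117.2700−105.1800)/(116.3800−95.1280) = 0.5689. V = [p*·117.2700 + (1−p*)·105.1800]/1.03 = 107.1470. B = V − Δ·S = 49.5756.
(0,0): S=88.0000. Δ = (V_up−V_dn)/(S_up−S_dn) = (107.1470−62.0388)/(101.2000−82.7200) = 2.4409. V = [p*·107.1470 + (1−p*)·62.0388]/1.03 = 79.0009. B = V − Δ·S = -135.8000.
Self-financing check: at every node Δ·S+B equals the discounted successor values.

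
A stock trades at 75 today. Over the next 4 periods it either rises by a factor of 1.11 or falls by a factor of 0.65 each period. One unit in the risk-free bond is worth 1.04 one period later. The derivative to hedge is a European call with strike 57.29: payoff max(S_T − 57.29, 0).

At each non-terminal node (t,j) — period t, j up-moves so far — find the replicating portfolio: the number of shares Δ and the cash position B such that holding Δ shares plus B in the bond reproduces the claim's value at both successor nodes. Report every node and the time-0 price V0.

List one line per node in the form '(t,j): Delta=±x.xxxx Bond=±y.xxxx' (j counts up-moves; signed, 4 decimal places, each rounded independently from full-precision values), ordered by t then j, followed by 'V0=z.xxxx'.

(0,0): Delta=0.8203 Bond=-33.5633
(1,0): Delta=0.2780 Bond=-8.4716
(1,1): Delta=0.8773 Bond=-39.6505
(2,0): Delta=0.0000 Bond=0.0000
(2,1): Delta=0.3073 Bond=-10.3918
(2,2): Delta=0.9372 Bond=-46.7727
(3,0): Delta=0.0000 Bond=0.0000
(3,1): Delta=0.0000 Bond=0.0000
(3,2): Delta=0.3396 Bond=-12.7473
(3,3): Delta=1.0000 Bond=-55.0865
V0=27.9579

Since d<R<u, set p* = (R−d)/(u−d) = 0.8478; price each node as the discounted p*-expectation of its children.
Terminal payoffs: V(4,0)=0.0000, V(4,1)=0.0000, V(4,2)=0.0000, V(4,3)=9.3820, V(4,4)=56.5653
(3,0): S=20.5969. Δ = (V_up−V_dn)/(S_up−S_dn) = (0.0000−0.0000)/(22.8625−13.3880) = 0.0000. V = [p*·0.0000 + (1−p*)·0.0000]/1.04 = 0.0000. B = V − Δ·S = 0.0000.
(3,1): S=35.1731. Δ = (V_up−V_dn)/(S_up−S_dn) = (0.0000−0.0000)/(39.0422−22.8625) = 0.0000. V = [p*·0.0000 + (1−p*)·0.0000]/1.04 = 0.0000. B = V − Δ·S = 0.0000.
(3,2): S=60.0649. Δ = (V_up−V_dn)/(S_up−S_dn) = (9.3820−0.0000)/(66.6720−39.0422) = 0.3396. V = [p*·9.3820 + (1−p*)·0.0000]/1.04 = 7.6484. B = V − Δ·S = -12.7473.
(3,3): S=102.5723. Δ = (V_up−V_dn)/(S_up−S_dn) = (56.5653−9.3820)/(113.8553−66.6720) = 1.0000. V = [p*·56.5653 + (1−p*)·9.3820]/1.04 = 47.4858. B = V − Δ·S = -55.0865.
(2,0): S=31.6875. Δ = (V_up−V_dn)/(S_up−S_dn) = (0.0000−0.0000)/(35.1731−20.5969) = 0.0000. V = [p*·0.0000 + (1−p*)·0.0000]/1.04 = 0.0000. B = V − Δ·S = 0.0000.
(2,1): S=54.1125. Δ = (V_up−V_dn)/(S_up−S_dn) = (7.6484−0.0000)/(60.0649−35.1731) = 0.3073. V = [p*·7.6484 + (1−p*)·0.0000]/1.04 = 6.2351. B = V − Δ·S = -10.3918.
(2,2): S=92.4075. Δ = (V_up−V_dn)/(S_up−S_dn) = (47.4858−7.6484)/(102.5723−60.0649) = 0.9372. V = [p*·47.4858 + (1−p*)·7.6484]/1.04 = 39.8304. B = V − Δ·S = -46.7727.
(1,0): S=48.7500. Δ = (V_up−V_dn)/(S_up−S_dn) = (6.2351−0.0000)/(54.1125−31.6875) = 0.2780. V = [p*·6.2351 + (1−p*)·0.0000]/1.04 = 5.0830. B = V − Δ·S = -8.4716.
(1,1): S=83.2500. Δ = (V_up−V_dn)/(S_up−S_dn) = (39.8304−6.2351)/(92.4075−54.1125) = 0.8773. V = [p*·39.8304 + (1−p*)·6.2351]/1.04 = 33.3827. B = V − Δ·S = -39.6505.
(0,0): S=75.0000. Δ = (V_up−V_dn)/(S_up−S_dn) = (33.3827−5.0830)/(83.2500−48.7500) = 0.8203. V = [p*·33.3827 + (1−p*)·5.0830]/1.04 = 27.9579. B = V − Δ·S = -33.5633.
The time-0 hedge costs 27.9579, which is the no-arbitrage price.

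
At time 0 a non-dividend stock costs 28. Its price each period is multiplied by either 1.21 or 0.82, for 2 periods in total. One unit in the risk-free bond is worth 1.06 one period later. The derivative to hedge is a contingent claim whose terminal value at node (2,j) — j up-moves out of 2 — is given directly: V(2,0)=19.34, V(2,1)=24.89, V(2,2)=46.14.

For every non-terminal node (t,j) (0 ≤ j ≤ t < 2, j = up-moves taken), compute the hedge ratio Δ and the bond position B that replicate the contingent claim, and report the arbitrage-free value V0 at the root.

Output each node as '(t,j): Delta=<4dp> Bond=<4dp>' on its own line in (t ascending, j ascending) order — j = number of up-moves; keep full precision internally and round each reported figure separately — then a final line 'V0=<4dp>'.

(0,0): Delta=1.3141 Bond=-8.2128
(1,0): Delta=0.6198 Bond=7.2366
(1,1): Delta=1.6082 Bond=-18.6693
V0=28.5834

Since d<R<u, set p* = (R−d)/(u−d) = 0.6154; price each node as the discounted p*-expectation of its children.
Terminal payoffs: V(2,0)=19.3400, V(2,1)=24.8900, V(2,2)=46.1400
Node (1,0) S=22.9600: V=(p*·24.8900+(1−p*)·19.3400)/1.06=21.4673; Δ=(24.8900−19.3400)/(27.7816−18.8272)=0.6198; B=V−Δ·S=7.2366
Node (1,1) S=33.8800: V=(p*·46.1400+(1−p*)·24.8900)/1.06=35.8179; Δ=(46.1400−24.8900)/(40.9948−27.7816)=1.6082; B=V−Δ·S=-18.6693
Node (0,0) S=28.0000: V=(p*·35.8179+(1−p*)·21.4673)/1.06=28.5834; Δ=(35.8179−21.4673)/(33.8800−22.9600)=1.3141; B=V−Δ·S=-8.2128
The time-0 hedge costs 28.5834, which is the no-arbitrage price.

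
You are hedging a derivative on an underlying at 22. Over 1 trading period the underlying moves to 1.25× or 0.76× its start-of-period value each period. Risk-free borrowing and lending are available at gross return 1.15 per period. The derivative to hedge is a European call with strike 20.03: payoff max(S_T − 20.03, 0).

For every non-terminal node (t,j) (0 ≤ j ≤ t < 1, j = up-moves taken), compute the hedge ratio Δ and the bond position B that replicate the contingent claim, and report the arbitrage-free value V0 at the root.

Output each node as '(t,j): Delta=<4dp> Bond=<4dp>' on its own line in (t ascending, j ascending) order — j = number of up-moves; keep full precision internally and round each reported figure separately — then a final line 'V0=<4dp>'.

(0,0): Delta=0.6929 Bond=-10.0749
V0=5.1700

No-arbitrage ⇒ martingale measure with p* = (R−d)/(u−d) = 0.7959.
Terminal values V(1,·): V(1,0)=0.0000, V(1,1)=7.4700
  t=0,j=0: stock 22.0000 → up 27.5000 (V=7.4700), down 16.7200 (V=0.0000). Price 5.1700; hedge Δ=0.6929, bond B=-10.0749.
Self-financing check: at every node Δ·S+B equals the discounted successor values.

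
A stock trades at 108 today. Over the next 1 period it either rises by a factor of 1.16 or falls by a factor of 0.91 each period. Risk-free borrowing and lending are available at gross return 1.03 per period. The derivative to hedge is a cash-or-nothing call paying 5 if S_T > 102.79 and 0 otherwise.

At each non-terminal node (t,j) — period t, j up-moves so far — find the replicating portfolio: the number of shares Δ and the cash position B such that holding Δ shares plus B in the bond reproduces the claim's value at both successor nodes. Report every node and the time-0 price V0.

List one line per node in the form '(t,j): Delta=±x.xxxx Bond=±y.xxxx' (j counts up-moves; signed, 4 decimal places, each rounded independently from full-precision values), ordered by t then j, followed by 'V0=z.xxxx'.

(0,0): Delta=0.1852 Bond=-17.6699
V0=2.3301

No-arbitrage ⇒ martingale measure with p* = (R−d)/(u−d) = 0.4800.
At expiry t=1: V(1,0)=0.0000, V(1,1)=5.0000
(0,0): S=108.0000. Δ = (V_up−V_dn)/(S_up−S_dn) = (5.0000−0.0000)/(125.2800−98.2800) = 0.1852. V = [p*·5.0000 + (1−p*)·0.0000]/1.03 = 2.3301. B = V − Δ·S = -17.6699.
Self-financing check: at every node Δ·S+B equals the discounted successor values.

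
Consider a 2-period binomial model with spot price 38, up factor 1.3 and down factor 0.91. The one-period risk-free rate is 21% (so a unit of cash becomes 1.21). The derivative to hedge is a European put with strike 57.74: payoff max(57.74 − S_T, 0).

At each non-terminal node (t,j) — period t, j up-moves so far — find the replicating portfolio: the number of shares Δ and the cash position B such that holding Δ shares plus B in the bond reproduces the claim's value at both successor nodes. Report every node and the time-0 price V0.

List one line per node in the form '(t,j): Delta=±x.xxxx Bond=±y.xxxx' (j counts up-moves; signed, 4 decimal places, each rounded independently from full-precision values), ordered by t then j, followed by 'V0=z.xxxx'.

(0,0): Delta=-0.7220 Bond=31.4932
(1,0): Delta=-1.0000 Bond=47.7190
(1,1): Delta=-0.6637 Bond=35.2231
V0=4.0561

Since d<R<u, set p* = (R−d)/(u−d) = 0.7692; price each node as the discounted p*-expectation of its children.
Terminal payoffs: V(2,0)=26.2722, V(2,1)=12.7860, V(2,2)=0.0000
(1,0): S=34.5800. Δ = (V_up−V_dn)/(S_up−S_dn) = (12.7860−26.2722)/(44.9540−31.4678) = -1.0000. V = [p*·12.7860 + (1−p*)·26.2722]/1.21 = 13.1390. B = V − Δ·S = 47.7190.
(1,1): S=49.4000. Δ = (V_up−V_dn)/(S_up−S_dn) = (0.0000−12.7860)/(64.2200−44.9540) = -0.6637. V = [p*·0.0000 + (1−p*)·12.7860]/1.21 = 2.4385. B = V − Δ·S = 35.2231.
(0,0): S=38.0000. Δ = (V_up−V_dn)/(S_up−S_dn) = (2.4385−13.1390)/(49.4000−34.5800) = -0.7220. V = [p*·2.4385 + (1−p*)·13.1390]/1.21 = 4.0561. B = V − Δ·S = 31.4932.
Check: Δ(0,0)·S0 + B(0,0) = 4.0561 = V0.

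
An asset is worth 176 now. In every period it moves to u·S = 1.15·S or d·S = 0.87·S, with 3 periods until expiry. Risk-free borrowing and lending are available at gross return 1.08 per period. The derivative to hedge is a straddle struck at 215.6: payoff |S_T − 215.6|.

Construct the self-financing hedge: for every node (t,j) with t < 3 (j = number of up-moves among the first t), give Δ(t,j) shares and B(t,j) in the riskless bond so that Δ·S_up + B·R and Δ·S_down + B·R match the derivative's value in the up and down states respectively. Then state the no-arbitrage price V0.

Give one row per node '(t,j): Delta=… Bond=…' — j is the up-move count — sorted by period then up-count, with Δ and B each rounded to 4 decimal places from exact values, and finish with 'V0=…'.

No-arbitrage ⇒ martingale measure with p* = (R−d)/(u−d) = 0.7500.
Terminal values V(3,·): V(3,0)=99.7035, V(3,1)=62.4034, V(3,2)=13.0988, V(3,3)=52.0740
(2,0): S=133.2144. Δ = (V_up−V_dn)/(S_up−S_dn) = (62.4034−99.7035)/(153.1966−115.8965) = -1.0000. V = [p*·62.4034 + (1−p*)·99.7035]/1.08 = 66.4152. B = V − Δ·S = 199.6296.
(2,1): S=176.0880. Δ = (V_up−V_dn)/(S_up−S_dn) = (13.0988−62.4034)/(202.5012−153.1966) = -1.0000. V = [p*·13.0988 + (1−p*)·62.4034]/1.08 = 23.5416. B = V − Δ·S = 199.6296.
(2,2): S=232.7600. Δ = (V_up−V_dn)/(S_up−S_dn) = (52.0740−13.0988)/(267.6740−202.5012) = 0.5980. V = [p*·52.0740 + (1−p*)·13.0988]/1.08 = 39.1946. B = V − Δ·S = -100.0025.
(1,0): S=153.1200. Δ = (V_up−V_dn)/(S_up−S_dn) = (23.5416−66.4152)/(176.0880−133.2144) = -1.0000. V = [p*·23.5416 + (1−p*)·66.4152]/1.08 = 31.7222. B = V − Δ·S = 184.8422.
(1,1): S=202.4000. Δ = (V_up−V_dn)/(S_up−S_dn) = (39.1946−23.5416)/(232.7600−176.0880) = 0.2762. V = [p*·39.1946 + (1−p*)·23.5416]/1.08 = 32.6679. B = V − Δ·S = -23.2356.
(0,0): S=176.0000. Δ = (V_up−V_dn)/(S_up−S_dn) = (32.6679−31.7222)/(202.4000−153.1200) = 0.0192. V = [p*·32.6679 + (1−p*)·31.7222]/1.08 = 30.0292. B = V − Δ·S = 26.6517.
Self-financing check: at every node Δ·S+B equals the discounted successor values.

(0,0): Delta=0.0192 Bond=26.6517
(1,0): Delta=-1.0000 Bond=184.8422
(1,1): Delta=0.2762 Bond=-23.2356
(2,0): Delta=-1.0000 Bond=199.6296
(2,1): Delta=-1.0000 Bond=199.6296
(2,2): Delta=0.5980 Bond=-100.0025
V0=30.0292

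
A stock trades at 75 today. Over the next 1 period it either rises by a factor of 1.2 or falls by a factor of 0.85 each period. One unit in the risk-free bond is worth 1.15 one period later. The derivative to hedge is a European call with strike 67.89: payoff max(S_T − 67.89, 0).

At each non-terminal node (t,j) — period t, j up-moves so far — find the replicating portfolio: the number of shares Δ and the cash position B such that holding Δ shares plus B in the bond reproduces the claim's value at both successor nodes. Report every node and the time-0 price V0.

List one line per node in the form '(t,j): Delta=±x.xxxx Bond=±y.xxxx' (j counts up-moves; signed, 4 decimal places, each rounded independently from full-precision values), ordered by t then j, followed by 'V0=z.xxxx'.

Since d<R<u, set p* = (R−d)/(u−d) = 0.8571; price each node as the discounted p*-expectation of its children.
Payoff layer (t=1): V(1,0)=0.0000, V(1,1)=22.1100
(0,0): S=75.0000. Δ = (V_up−V_dn)/(S_up−S_dn) = (22.1100−0.0000)/(90.0000−63.7500) = 0.8423. V = [p*·22.1100 + (1−p*)·0.0000]/1.15 = 16.4795. B = V − Δ·S = -46.6919.
Check: Δ(0,0)·S0 + B(0,0) = 16.4795 = V0.

(0,0): Delta=0.8423 Bond=-46.6919
V0=16.4795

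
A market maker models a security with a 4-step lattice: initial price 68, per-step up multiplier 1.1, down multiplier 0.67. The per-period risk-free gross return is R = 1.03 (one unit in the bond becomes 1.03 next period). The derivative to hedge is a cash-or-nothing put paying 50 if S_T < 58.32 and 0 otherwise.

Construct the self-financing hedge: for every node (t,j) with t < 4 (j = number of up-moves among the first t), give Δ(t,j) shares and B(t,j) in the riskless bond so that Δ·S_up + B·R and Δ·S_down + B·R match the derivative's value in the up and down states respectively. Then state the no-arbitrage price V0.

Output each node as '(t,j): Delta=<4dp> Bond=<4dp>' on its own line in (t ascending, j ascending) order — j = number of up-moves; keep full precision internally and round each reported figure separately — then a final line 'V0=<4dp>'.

(0,0): Delta=-0.5357 Bond=42.0499
(1,0): Delta=-1.6862 Bond=95.7298
(1,1): Delta=-0.3994 Bond=33.1189
(2,0): Delta=0.0000 Bond=47.1298
(2,1): Delta=-1.8859 Bond=108.6101
(2,2): Delta=-0.2234 Bond=19.6268
(3,0): Delta=0.0000 Bond=48.5437
(3,1): Delta=0.0000 Bond=48.5437
(3,2): Delta=-2.1093 Bond=124.1815
(3,3): Delta=0.0000 Bond=0.0000
V0=5.6241

Since d<R<u, set p* = (R−d)/(u−d) = 0.8372; price each node as the discounted p*-expectation of its children.
At expiry t=4: V(4,0)=50.0000, V(4,1)=50.0000, V(4,2)=50.0000, V(4,3)=0.0000, V(4,4)=0.0000
(3,0): S=20.4519. Δ = (V_up−V_dn)/(S_up−S_dn) = (50.0000−50.0000)/(22.4971−13.7028) = 0.0000. V = [p*·50.0000 + (1−p*)·50.0000]/1.03 = 48.5437. B = V − Δ·S = 48.5437.
(3,1): S=33.5777. Δ = (V_up−V_dn)/(S_up−S_dn) = (50.0000−50.0000)/(36.9355−22.4971) = 0.0000. V = [p*·50.0000 + (1−p*)·50.0000]/1.03 = 48.5437. B = V − Δ·S = 48.5437.
(3,2): S=55.1276. Δ = (V_up−V_dn)/(S_up−S_dn) = (0.0000−50.0000)/(60.6404−36.9355) = -2.1093. V = [p*·0.0000 + (1−p*)·50.0000]/1.03 = 7.9025. B = V − Δ·S = 124.1815.
(3,3): S=90.5080. Δ = (V_up−V_dn)/(S_up−S_dn) = (0.0000−0.0000)/(99.5588−60.6404) = 0.0000. V = [p*·0.0000 + (1−p*)·0.0000]/1.03 = 0.0000. B = V − Δ·S = 0.0000.
(2,0): S=30.5252. Δ = (V_up−V_dn)/(S_up−S_dn) = (48.5437−48.5437)/(33.5777−20.4519) = 0.0000. V = [p*·48.5437 + (1−p*)·48.5437]/1.03 = 47.1298. B = V − Δ·S = 47.1298.
(2,1): S=50.1160. Δ = (V_up−V_dn)/(S_up−S_dn) = (7.9025−48.5437)/(55.1276−33.5777) = -1.8859. V = [p*·7.9025 + (1−p*)·48.5437]/1.03 = 14.0956. B = V − Δ·S = 108.6101.
(2,2): S=82.2800. Δ = (V_up−V_dn)/(S_up−S_dn) = (0.0000−7.9025)/(90.5080−55.1276) = -0.2234. V = [p*·0.0000 + (1−p*)·7.9025]/1.03 = 1.2490. B = V − Δ·S = 19.6268.
(1,0): S=45.5600. Δ = (V_up−V_dn)/(S_up−S_dn) = (14.0956−47.1298)/(50.1160−30.5252) = -1.6862. V = [p*·14.0956 + (1−p*)·47.1298]/1.03 = 18.9061. B = V − Δ·S = 95.7298.
(1,1): S=74.8000. Δ = (V_up−V_dn)/(S_up−S_dn) = (1.2490−14.0956)/(82.2800−50.1160) = -0.3994. V = [p*·1.2490 + (1−p*)·14.0956]/1.03 = 3.2430. B = V − Δ·S = 33.1189.
(0,0): S=68.0000. Δ = (V_up−V_dn)/(S_up−S_dn) = (3.2430−18.9061)/(74.8000−45.5600) = -0.5357. V = [p*·3.2430 + (1−p*)·18.9061]/1.03 = 5.6241. B = V − Δ·S = 42.0499.
Self-financing check: at every node Δ·S+B equals the discounted successor values.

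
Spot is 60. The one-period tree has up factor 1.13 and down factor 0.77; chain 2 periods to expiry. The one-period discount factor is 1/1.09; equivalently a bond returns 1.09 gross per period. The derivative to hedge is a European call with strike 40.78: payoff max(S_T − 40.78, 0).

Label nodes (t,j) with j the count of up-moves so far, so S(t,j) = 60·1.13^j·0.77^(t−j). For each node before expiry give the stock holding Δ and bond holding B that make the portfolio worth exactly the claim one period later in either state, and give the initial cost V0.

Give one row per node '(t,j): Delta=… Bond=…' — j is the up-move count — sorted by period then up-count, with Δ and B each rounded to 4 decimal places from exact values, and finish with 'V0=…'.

(0,0): Delta=0.9754 Bond=-32.7955
(1,0): Delta=0.6870 Bond=-22.4210
(1,1): Delta=1.0000 Bond=-37.4128
V0=25.7304

Since d<R<u, set p* = (R−d)/(u−d) = 0.8889; price each node as the discounted p*-expectation of its children.
Terminal values V(2,·): V(2,0)=0.0000, V(2,1)=11.4260, V(2,2)=35.8340
(1,0): S=46.2000. Δ = (V_up−V_dn)/(S_up−S_dn) = (11.4260−0.0000)/(52.2060−35.5740) = 0.6870. V = [p*·11.4260 + (1−p*)·0.0000]/1.09 = 9.3178. B = V − Δ·S = -22.4210.
(1,1): S=67.8000. Δ = (V_up−V_dn)/(S_up−S_dn) = (35.8340−11.4260)/(76.6140−52.2060) = 1.0000. V = [p*·35.8340 + (1−p*)·11.4260]/1.09 = 30.3872. B = V − Δ·S = -37.4128.
(0,0): S=60.0000. Δ = (V_up−V_dn)/(S_up−S_dn) = (30.3872−9.3178)/(67.8000−46.2000) = 0.9754. V = [p*·30.3872 + (1−p*)·9.3178]/1.09 = 25.7304. B = V − Δ·S = -32.7955.
Self-financing check: at every node Δ·S+B equals the discounted successor values.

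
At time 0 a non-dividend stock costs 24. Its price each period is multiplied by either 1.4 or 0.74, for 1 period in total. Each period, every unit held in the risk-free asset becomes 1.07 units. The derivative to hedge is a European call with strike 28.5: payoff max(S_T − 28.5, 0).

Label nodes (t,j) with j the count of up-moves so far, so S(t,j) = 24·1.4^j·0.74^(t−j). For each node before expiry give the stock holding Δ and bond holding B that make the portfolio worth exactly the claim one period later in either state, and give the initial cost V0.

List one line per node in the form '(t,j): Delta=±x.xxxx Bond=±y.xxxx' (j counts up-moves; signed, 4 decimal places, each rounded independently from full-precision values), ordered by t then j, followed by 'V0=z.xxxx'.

Under the risk-neutral measure, an up-move has probability p* = (R−d)/(u−d) = 0.5000 and values discount at R = 1.07.
Terminal payoffs: V(1,0)=0.0000, V(1,1)=5.1000
Node (0,0) S=24.0000: V=(p*·5.1000+(1−p*)·0.0000)/1.07=2.3832; Δ=(5.1000−0.0000)/(33.6000−17.7600)=0.3220; B=V−Δ·S=-5.3441
Self-financing check: at every node Δ·S+B equals the discounted successor values.

(0,0): Delta=0.3220 Bond=-5.3441
V0=2.3832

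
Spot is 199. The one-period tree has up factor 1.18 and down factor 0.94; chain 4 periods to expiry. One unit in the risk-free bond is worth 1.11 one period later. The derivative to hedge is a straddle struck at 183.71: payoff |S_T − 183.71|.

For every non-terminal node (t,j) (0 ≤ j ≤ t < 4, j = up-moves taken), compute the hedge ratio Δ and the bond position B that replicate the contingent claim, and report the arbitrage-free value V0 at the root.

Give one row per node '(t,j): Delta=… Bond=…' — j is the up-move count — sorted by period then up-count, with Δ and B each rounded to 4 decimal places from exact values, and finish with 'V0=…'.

No-arbitrage ⇒ martingale measure with p* = (R−d)/(u−d) = 0.7083.
Terminal payoffs: V(4,0)=28.3410, V(4,1)=11.3277, V(4,2)=61.1246, V(4,3)=123.6356, V(4,4)=202.1068
  t=3,j=0: stock 165.2862 → up 195.0377 (V=11.3277), down 155.3690 (V=28.3410). Price 14.6756; hedge Δ=-0.4289, bond B=85.5640.
  t=3,j=1: stock 207.4870 → up 244.8346 (V=61.1246), down 195.0377 (V=11.3277). Price 41.9824; hedge Δ=1.0000, bond B=-165.5045.
  t=3,j=2: stock 260.4623 → up 307.3456 (V=123.6356), down 244.8346 (V=61.1246). Price 94.9578; hedge Δ=1.0000, bond B=-165.5045.
  t=3,j=3: stock 326.9634 → up 385.8168 (V=202.1068), down 307.3456 (V=123.6356). Price 161.4589; hedge Δ=1.0000, bond B=-165.5045.
  t=2,j=0: stock 175.8364 → up 207.4870 (V=41.9824), down 165.2862 (V=14.6756). Price 30.6468; hedge Δ=0.6471, bond B=-83.1317.
  t=2,j=1: stock 220.7308 → up 260.4623 (V=94.9578), down 207.4870 (V=41.9824). Price 71.6276; hedge Δ=1.0000, bond B=-149.1032.
  t=2,j=2: stock 277.0876 → up 326.9634 (V=161.4589), down 260.4623 (V=94.9578). Price 127.9844; hedge Δ=1.0000, bond B=-149.1032.
  t=1,j=0: stock 187.0600 → up 220.7308 (V=71.6276), down 175.8364 (V=30.6468). Price 53.7612; hedge Δ=0.9128, bond B=-116.9923.
  t=1,j=1: stock 234.8200 → up 277.0876 (V=127.9844), down 220.7308 (V=71.6276). Price 100.4928; hedge Δ=1.0000, bond B=-134.3272.
  t=0,j=0: stock 199.0000 → up 234.8200 (V=100.4928), down 187.0600 (V=53.7612). Price 78.2547; hedge Δ=0.9785, bond B=-116.4605.
Root portfolio cost Δ·199+B reproduces V0=78.2547.

(0,0): Delta=0.9785 Bond=-116.4605
(1,0): Delta=0.9128 Bond=-116.9923
(1,1): Delta=1.0000 Bond=-134.3272
(2,0): Delta=0.6471 Bond=-83.1317
(2,1): Delta=1.0000 Bond=-149.1032
(2,2): Delta=1.0000 Bond=-149.1032
(3,0): Delta=-0.4289 Bond=85.5640
(3,1): Delta=1.0000 Bond=-165.5045
(3,2): Delta=1.0000 Bond=-165.5045
(3,3): Delta=1.0000 Bond=-165.5045
V0=78.2547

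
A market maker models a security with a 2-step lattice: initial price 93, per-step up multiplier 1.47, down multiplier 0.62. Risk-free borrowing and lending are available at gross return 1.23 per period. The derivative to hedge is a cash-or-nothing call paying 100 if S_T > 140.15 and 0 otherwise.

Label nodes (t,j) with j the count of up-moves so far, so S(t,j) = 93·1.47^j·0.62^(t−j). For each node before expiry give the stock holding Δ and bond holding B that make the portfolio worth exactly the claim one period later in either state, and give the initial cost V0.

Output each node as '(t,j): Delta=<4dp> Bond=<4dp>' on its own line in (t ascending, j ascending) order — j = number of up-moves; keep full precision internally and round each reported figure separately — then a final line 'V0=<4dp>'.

Since d<R<u, set p* = (R−d)/(u−d) = 0.7176; price each node as the discounted p*-expectation of its children.
At expiry t=2: V(2,0)=0.0000, V(2,1)=0.0000, V(2,2)=100.0000
Node (1,0) S=57.6600: V=(p*·0.0000+(1−p*)·0.0000)/1.23=0.0000; Δ=(0.0000−0.0000)/(84.7602−35.7492)=0.0000; B=V−Δ·S=0.0000
Node (1,1) S=136.7100: V=(p*·100.0000+(1−p*)·0.0000)/1.23=58.3453; Δ=(100.0000−0.0000)/(200.9637−84.7602)=0.8606; B=V−Δ·S=-59.3018
Node (0,0) S=93.0000: V=(p*·58.3453+(1−p*)·0.0000)/1.23=34.0417; Δ=(58.3453−0.0000)/(136.7100−57.6600)=0.7381; B=V−Δ·S=-34.5998
Self-financing check: at every node Δ·S+B equals the discounted successor values.

(0,0): Delta=0.7381 Bond=-34.5998
(1,0): Delta=0.0000 Bond=0.0000
(1,1): Delta=0.8606 Bond=-59.3018
V0=34.0417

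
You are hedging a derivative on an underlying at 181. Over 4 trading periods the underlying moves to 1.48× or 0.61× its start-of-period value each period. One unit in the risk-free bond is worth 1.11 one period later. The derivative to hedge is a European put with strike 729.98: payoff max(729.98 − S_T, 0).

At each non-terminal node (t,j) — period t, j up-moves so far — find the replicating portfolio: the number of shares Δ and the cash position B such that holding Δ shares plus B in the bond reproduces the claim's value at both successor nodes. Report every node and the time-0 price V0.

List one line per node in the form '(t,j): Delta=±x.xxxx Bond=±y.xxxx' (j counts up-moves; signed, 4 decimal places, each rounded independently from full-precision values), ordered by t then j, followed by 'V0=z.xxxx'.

Under the risk-neutral measure, an up-move has probability p* = (R−d)/(u−d) = 0.5747 and values discount at R = 1.11.
Terminal values V(4,·): V(4,0)=704.9190, V(4,1)=669.1763, V(4,2)=582.4563, V(4,3)=372.0537, V(4,4)=0.0000
Node (3,0) S=41.0836: V=(p*·669.1763+(1−p*)·704.9190)/1.11=616.5561; Δ=(669.1763−704.9190)/(60.8037−25.0610)=-1.0000; B=V−Δ·S=657.6396
Node (3,1) S=99.6781: V=(p*·582.4563+(1−p*)·669.1763)/1.11=557.9615; Δ=(582.4563−669.1763)/(147.5237−60.8037)=-1.0000; B=V−Δ·S=657.6396
Node (3,2) S=241.8421: V=(p*·372.0537+(1−p*)·582.4563)/1.11=415.7976; Δ=(372.0537−582.4563)/(357.9263−147.5237)=-1.0000; B=V−Δ·S=657.6396
Node (3,3) S=586.7644: V=(p*·0.0000+(1−p*)·372.0537)/1.11=142.5493; Δ=(0.0000−372.0537)/(868.4112−357.9263)=-0.7288; B=V−Δ·S=570.1973
Node (2,0) S=67.3501: V=(p*·557.9615+(1−p*)·616.5561)/1.11=525.1180; Δ=(557.9615−616.5561)/(99.6781−41.0836)=-1.0000; B=V−Δ·S=592.4681
Node (2,1) S=163.4068: V=(p*·415.7976+(1−p*)·557.9615)/1.11=429.0613; Δ=(415.7976−557.9615)/(241.8421−99.6781)=-1.0000; B=V−Δ·S=592.4681
Node (2,2) S=396.4624: V=(p*·142.5493+(1−p*)·415.7976)/1.11=233.1156; Δ=(142.5493−415.7976)/(586.7644−241.8421)=-0.7922; B=V−Δ·S=547.1941
Node (1,0) S=110.4100: V=(p*·429.0613+(1−p*)·525.1180)/1.11=423.3451; Δ=(429.0613−525.1180)/(163.4068−67.3501)=-1.0000; B=V−Δ·S=533.7551
Node (1,1) S=267.8800: V=(p*·233.1156+(1−p*)·429.0613)/1.11=285.0891; Δ=(233.1156−429.0613)/(396.4624−163.4068)=-0.8408; B=V−Δ·S=510.3140
Node (0,0) S=181.0000: V=(p*·285.0891+(1−p*)·423.3451)/1.11=309.8087; Δ=(285.0891−423.3451)/(267.8800−110.4100)=-0.8780; B=V−Δ·S=468.7236
Check: Δ(0,0)·S0 + B(0,0) = 309.8087 = V0.

(0,0): Delta=-0.8780 Bond=468.7236
(1,0): Delta=-1.0000 Bond=533.7551
(1,1): Delta=-0.8408 Bond=510.3140
(2,0): Delta=-1.0000 Bond=592.4681
(2,1): Delta=-1.0000 Bond=592.4681
(2,2): Delta=-0.7922 Bond=547.1941
(3,0): Delta=-1.0000 Bond=657.6396
(3,1): Delta=-1.0000 Bond=657.6396
(3,2): Delta=-1.0000 Bond=657.6396
(3,3): Delta=-0.7288 Bond=570.1973
V0=309.8087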